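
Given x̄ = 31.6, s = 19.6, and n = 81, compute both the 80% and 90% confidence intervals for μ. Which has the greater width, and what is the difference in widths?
90% CI is wider by 1.62

df = 80
80% CI: t* = 1.292, (28.79, 34.41), width = 2 · t* · s/√n = 5.63
90% CI: t* = 1.664, (27.98, 35.22), width = 2 · t* · s/√n = 7.25

The 90% CI is wider by 7.25 - 5.63 = 1.62.
Higher confidence requires a wider interval.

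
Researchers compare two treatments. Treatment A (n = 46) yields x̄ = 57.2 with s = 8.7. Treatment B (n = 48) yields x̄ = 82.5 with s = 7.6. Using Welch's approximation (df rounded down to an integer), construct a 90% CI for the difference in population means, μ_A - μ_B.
(-28.11, -22.49)

Difference: x̄₁ - x̄₂ = -25.30
SE = √(s₁²/n₁ + s₂²/n₂) = √(8.7²/46 + 7.6²/48) = 1.6878
df = 89.21 → 89 (Welch–Satterthwaite, rounded down)
t* = 1.662

CI: -25.30 ± 1.662 · 1.6878 = -25.30 ± 2.81 = (-28.11, -22.49)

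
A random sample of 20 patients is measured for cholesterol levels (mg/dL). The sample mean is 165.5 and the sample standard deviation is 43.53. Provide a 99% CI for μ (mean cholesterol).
(137.65, 193.35)

t-interval (σ unknown):
df = n - 1 = 19
t* = 2.861 for 99% confidence

Margin of error = t* · s/√n = 2.861 · 43.53/√20 = 27.85

CI: (137.65, 193.35)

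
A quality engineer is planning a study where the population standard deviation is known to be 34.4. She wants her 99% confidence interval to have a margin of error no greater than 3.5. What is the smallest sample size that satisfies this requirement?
n ≥ 642

For margin E ≤ 3.5:
n ≥ (z* · σ / E)²
n ≥ (2.576 · 34.4 / 3.5)²
n ≥ 641.02

Minimum n = 642 (rounding up)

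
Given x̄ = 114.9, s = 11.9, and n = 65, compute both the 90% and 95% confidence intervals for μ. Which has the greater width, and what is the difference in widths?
95% CI is wider by 0.97

df = 64
90% CI: t* = 1.669, (112.44, 117.36), width = 2 · t* · s/√n = 4.93
95% CI: t* = 1.998, (111.95, 117.85), width = 2 · t* · s/√n = 5.90

The 95% CI is wider by 5.90 - 4.93 = 0.97.
Higher confidence requires a wider interval.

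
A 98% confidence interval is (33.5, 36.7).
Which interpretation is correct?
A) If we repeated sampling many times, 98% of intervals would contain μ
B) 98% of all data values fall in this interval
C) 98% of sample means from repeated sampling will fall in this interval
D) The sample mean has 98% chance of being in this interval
A

A) Correct — this is the frequentist long-run coverage interpretation.
B) Wrong — a CI is about the parameter μ, not individual data values.
C) Wrong — coverage applies to intervals containing μ, not to future x̄ values.
D) Wrong — x̄ is observed and sits in the interval by construction.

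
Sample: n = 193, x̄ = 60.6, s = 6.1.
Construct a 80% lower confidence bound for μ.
μ ≥ 60.23

Lower bound (one-sided):
t* = 0.843 (one-sided for 80%)
Lower bound = x̄ - t* · s/√n = 60.6 - 0.843 · 6.1/√193 = 60.23

We are 80% confident that μ ≥ 60.23.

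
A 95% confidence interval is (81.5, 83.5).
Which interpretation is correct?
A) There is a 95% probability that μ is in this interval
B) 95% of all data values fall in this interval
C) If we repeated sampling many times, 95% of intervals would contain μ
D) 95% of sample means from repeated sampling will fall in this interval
C

A) Wrong — μ is fixed; the randomness lives in the interval, not in μ.
B) Wrong — a CI is about the parameter μ, not individual data values.
C) Correct — this is the frequentist long-run coverage interpretation.
D) Wrong — coverage applies to intervals containing μ, not to future x̄ values.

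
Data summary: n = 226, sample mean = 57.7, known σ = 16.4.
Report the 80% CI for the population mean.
(56.30, 59.10)

z-interval (σ known):
z* = 1.282 for 80% confidence

Margin of error = z* · σ/√n = 1.282 · 16.4/√226 = 1.40

CI: (57.7 - 1.40, 57.7 + 1.40) = (56.30, 59.10)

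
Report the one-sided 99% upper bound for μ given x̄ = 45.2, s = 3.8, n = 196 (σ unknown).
μ ≤ 45.84

Upper bound (one-sided):
t* = 2.346 (one-sided for 99%)
Upper bound = x̄ + t* · s/√n = 45.2 + 2.346 · 3.8/√196 = 45.84

We are 99% confident that μ ≤ 45.84.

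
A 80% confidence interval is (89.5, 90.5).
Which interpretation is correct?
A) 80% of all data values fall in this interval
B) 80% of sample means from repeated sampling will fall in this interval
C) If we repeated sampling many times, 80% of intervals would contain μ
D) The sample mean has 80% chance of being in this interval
C

A) Wrong — a CI is about the parameter μ, not individual data values.
B) Wrong — coverage applies to intervals containing μ, not to future x̄ values.
C) Correct — this is the frequentist long-run coverage interpretation.
D) Wrong — x̄ is observed and sits in the interval by construction.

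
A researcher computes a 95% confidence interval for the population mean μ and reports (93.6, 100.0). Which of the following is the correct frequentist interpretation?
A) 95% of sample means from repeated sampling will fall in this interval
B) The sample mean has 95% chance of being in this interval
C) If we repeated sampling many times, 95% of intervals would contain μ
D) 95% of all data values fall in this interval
C

A) Wrong — coverage applies to intervals containing μ, not to future x̄ values.
B) Wrong — x̄ is observed and sits in the interval by construction.
C) Correct — this is the frequentist long-run coverage interpretation.
D) Wrong — a CI is about the parameter μ, not individual data values.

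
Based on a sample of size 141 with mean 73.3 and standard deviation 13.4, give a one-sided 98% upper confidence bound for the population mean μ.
μ ≤ 75.64

Upper bound (one-sided):
t* = 2.073 (one-sided for 98%)
Upper bound = x̄ + t* · s/√n = 73.3 + 2.073 · 13.4/√141 = 75.64

We are 98% confident that μ ≤ 75.64.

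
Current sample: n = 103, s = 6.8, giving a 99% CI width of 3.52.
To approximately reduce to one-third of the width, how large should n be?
n ≈ 927

CI width ∝ 1/√n
To reduce width by factor 3, need √n to grow by 3 → need 3² = 9 times as many samples.

Current: n = 103, width = 3.52
New: n = 927, width ≈ 1.15

Width reduced by factor of 3.52/1.15 = 3.06.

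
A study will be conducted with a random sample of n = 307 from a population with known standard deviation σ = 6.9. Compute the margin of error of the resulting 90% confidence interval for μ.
Margin of error = 0.65

Margin of error = z* · σ/√n
= 1.645 · 6.9/√307
= 1.645 · 6.9/17.5214
= 0.65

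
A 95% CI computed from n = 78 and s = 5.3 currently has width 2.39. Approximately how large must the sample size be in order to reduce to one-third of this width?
n ≈ 702

CI width ∝ 1/√n
To reduce width by factor 3, need √n to grow by 3 → need 3² = 9 times as many samples.

Current: n = 78, width = 2.39
New: n = 702, width ≈ 0.79

Width reduced by factor of 2.39/0.79 = 3.03.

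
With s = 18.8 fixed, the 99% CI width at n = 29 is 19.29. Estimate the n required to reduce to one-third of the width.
n ≈ 261

CI width ∝ 1/√n
To reduce width by factor 3, need √n to grow by 3 → need 3² = 9 times as many samples.

Current: n = 29, width = 19.29
New: n = 261, width ≈ 6.04

Width reduced by factor of 19.29/6.04 = 3.19.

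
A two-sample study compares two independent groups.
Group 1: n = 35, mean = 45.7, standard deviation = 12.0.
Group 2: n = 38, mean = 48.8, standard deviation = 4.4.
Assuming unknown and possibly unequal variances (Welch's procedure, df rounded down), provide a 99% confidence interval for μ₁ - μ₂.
(-8.90, 2.70)

Difference: x̄₁ - x̄₂ = -3.10
SE = √(s₁²/n₁ + s₂²/n₂) = √(12.0²/35 + 4.4²/38) = 2.1503
df = 42.35 → 42 (Welch–Satterthwaite, rounded down)
t* = 2.698

CI: -3.10 ± 2.698 · 2.1503 = -3.10 ± 5.80 = (-8.90, 2.70)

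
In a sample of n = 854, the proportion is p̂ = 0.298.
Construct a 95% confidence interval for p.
(0.267, 0.329)

Proportion CI:
SE = √(p̂(1-p̂)/n) = √(0.298 · 0.702 / 854) = 0.01565

z* = 1.960
Margin = z* · SE = 1.960 · 0.01565 = 0.0307

CI: 0.298 ± 0.0307 = (0.267, 0.329)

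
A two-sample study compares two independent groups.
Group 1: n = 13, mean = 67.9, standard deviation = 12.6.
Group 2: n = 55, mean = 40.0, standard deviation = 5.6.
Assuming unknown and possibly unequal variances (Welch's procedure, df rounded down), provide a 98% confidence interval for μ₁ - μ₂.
(18.43, 37.37)

Difference: x̄₁ - x̄₂ = 27.90
SE = √(s₁²/n₁ + s₂²/n₂) = √(12.6²/13 + 5.6²/55) = 3.5753
df = 13.14 → 13 (Welch–Satterthwaite, rounded down)
t* = 2.650

CI: 27.90 ± 2.650 · 3.5753 = 27.90 ± 9.47 = (18.43, 37.37)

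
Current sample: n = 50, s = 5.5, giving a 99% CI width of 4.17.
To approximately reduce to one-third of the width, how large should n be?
n ≈ 450

CI width ∝ 1/√n
To reduce width by factor 3, need √n to grow by 3 → need 3² = 9 times as many samples.

Current: n = 50, width = 4.17
New: n = 450, width ≈ 1.34

Width reduced by factor of 4.17/1.34 = 3.11.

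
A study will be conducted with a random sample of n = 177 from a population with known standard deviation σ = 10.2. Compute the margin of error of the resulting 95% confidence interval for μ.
Margin of error = 1.50

Margin of error = z* · σ/√n
= 1.960 · 10.2/√177
= 1.960 · 10.2/13.3041
= 1.50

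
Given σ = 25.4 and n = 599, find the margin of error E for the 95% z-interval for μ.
Margin of error = 2.03

Margin of error = z* · σ/√n
= 1.960 · 25.4/√599
= 1.960 · 25.4/24.4745
= 2.03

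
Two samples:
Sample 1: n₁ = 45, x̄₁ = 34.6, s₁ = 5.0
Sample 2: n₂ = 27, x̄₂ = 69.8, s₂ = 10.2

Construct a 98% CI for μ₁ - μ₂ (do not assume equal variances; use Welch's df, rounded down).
(-40.33, -30.07)

Difference: x̄₁ - x̄₂ = -35.20
SE = √(s₁²/n₁ + s₂²/n₂) = √(5.0²/45 + 10.2²/27) = 2.0997
df = 33.62 → 33 (Welch–Satterthwaite, rounded down)
t* = 2.445

CI: -35.20 ± 2.445 · 2.0997 = -35.20 ± 5.13 = (-40.33, -30.07)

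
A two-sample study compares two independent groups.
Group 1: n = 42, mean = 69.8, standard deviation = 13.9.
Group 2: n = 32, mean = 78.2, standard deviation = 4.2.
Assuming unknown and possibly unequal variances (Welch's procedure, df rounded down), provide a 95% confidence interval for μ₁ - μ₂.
(-12.96, -3.84)

Difference: x̄₁ - x̄₂ = -8.40
SE = √(s₁²/n₁ + s₂²/n₂) = √(13.9²/42 + 4.2²/32) = 2.2697
df = 50.46 → 50 (Welch–Satterthwaite, rounded down)
t* = 2.009

CI: -8.40 ± 2.009 · 2.2697 = -8.40 ± 4.56 = (-12.96, -3.84)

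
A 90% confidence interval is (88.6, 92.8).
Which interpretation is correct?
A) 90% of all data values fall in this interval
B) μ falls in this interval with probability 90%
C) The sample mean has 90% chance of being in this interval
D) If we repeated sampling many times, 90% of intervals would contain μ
D

A) Wrong — a CI is about the parameter μ, not individual data values.
B) Wrong — μ is fixed; the randomness lives in the interval, not in μ.
C) Wrong — x̄ is observed and sits in the interval by construction.
D) Correct — this is the frequentist long-run coverage interpretation.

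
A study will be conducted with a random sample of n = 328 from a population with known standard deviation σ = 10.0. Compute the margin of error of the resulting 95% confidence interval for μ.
Margin of error = 1.08

Margin of error = z* · σ/√n
= 1.960 · 10.0/√328
= 1.960 · 10.0/18.1108
= 1.08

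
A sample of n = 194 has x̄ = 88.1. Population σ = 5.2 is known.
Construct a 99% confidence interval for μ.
(87.14, 89.06)

z-interval (σ known):
z* = 2.576 for 99% confidence

Margin of error = z* · σ/√n = 2.576 · 5.2/√194 = 0.96

CI: (88.1 - 0.96, 88.1 + 0.96) = (87.14, 89.06)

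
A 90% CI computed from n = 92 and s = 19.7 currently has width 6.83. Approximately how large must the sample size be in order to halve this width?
n ≈ 368

CI width ∝ 1/√n
To reduce width by factor 2, need √n to grow by 2 → need 2² = 4 times as many samples.

Current: n = 92, width = 6.83
New: n = 368, width ≈ 3.39

Width reduced by factor of 6.83/3.39 = 2.01.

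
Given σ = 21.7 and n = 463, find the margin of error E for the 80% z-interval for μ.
Margin of error = 1.29

Margin of error = z* · σ/√n
= 1.282 · 21.7/√463
= 1.282 · 21.7/21.5174
= 1.29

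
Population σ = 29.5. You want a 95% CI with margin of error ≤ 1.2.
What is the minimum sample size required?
n ≥ 2322

For margin E ≤ 1.2:
n ≥ (z* · σ / E)²
n ≥ (1.960 · 29.5 / 1.2)²
n ≥ 2321.63

Minimum n = 2322 (rounding up)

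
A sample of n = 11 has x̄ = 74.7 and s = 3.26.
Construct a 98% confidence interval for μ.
(71.98, 77.42)

t-interval (σ unknown):
df = n - 1 = 10
t* = 2.764 for 98% confidence

Margin of error = t* · s/√n = 2.764 · 3.26/√11 = 2.72

CI: (71.98, 77.42)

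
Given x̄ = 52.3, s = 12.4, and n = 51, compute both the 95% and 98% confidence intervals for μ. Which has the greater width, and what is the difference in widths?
98% CI is wider by 1.36

df = 50
95% CI: t* = 2.009, (48.81, 55.79), width = 2 · t* · s/√n = 6.98
98% CI: t* = 2.403, (48.13, 56.47), width = 2 · t* · s/√n = 8.34

The 98% CI is wider by 8.34 - 6.98 = 1.36.
Higher confidence requires a wider interval.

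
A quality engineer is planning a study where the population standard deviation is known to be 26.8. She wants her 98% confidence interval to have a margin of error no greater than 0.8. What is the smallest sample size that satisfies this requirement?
n ≥ 6072

For margin E ≤ 0.8:
n ≥ (z* · σ / E)²
n ≥ (2.326 · 26.8 / 0.8)²
n ≥ 6071.68

Minimum n = 6072 (rounding up)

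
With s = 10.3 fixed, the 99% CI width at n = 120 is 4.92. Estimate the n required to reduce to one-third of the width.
n ≈ 1080

CI width ∝ 1/√n
To reduce width by factor 3, need √n to grow by 3 → need 3² = 9 times as many samples.

Current: n = 120, width = 4.92
New: n = 1080, width ≈ 1.62

Width reduced by factor of 4.92/1.62 = 3.04.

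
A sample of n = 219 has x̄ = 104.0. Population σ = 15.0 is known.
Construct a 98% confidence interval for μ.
(101.64, 106.36)

z-interval (σ known):
z* = 2.326 for 98% confidence

Margin of error = z* · σ/√n = 2.326 · 15.0/√219 = 2.36

CI: (104.0 - 2.36, 104.0 + 2.36) = (101.64, 106.36)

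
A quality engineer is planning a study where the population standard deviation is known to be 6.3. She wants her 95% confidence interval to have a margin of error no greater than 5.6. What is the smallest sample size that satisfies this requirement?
n ≥ 5

For margin E ≤ 5.6:
n ≥ (z* · σ / E)²
n ≥ (1.960 · 6.3 / 5.6)²
n ≥ 4.86

Minimum n = 5 (rounding up)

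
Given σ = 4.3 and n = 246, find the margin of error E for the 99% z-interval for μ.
Margin of error = 0.71

Margin of error = z* · σ/√n
= 2.576 · 4.3/√246
= 2.576 · 4.3/15.6844
= 0.71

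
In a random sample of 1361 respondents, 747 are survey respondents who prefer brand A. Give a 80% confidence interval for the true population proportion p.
(0.532, 0.566)

Proportion CI:
p̂ = 747/1361 = 0.54886
SE = √(p̂(1-p̂)/n) = √(0.54886 · 0.45114 / 1361) = 0.01349

z* = 1.282
Margin = z* · SE = 1.282 · 0.01349 = 0.0173

CI: 0.54886 ± 0.0173 = (0.532, 0.566)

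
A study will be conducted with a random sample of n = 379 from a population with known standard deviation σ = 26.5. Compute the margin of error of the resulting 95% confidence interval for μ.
Margin of error = 2.67

Margin of error = z* · σ/√n
= 1.960 · 26.5/√379
= 1.960 · 26.5/19.4679
= 2.67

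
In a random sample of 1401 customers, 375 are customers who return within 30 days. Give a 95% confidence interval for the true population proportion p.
(0.244, 0.291)

Proportion CI:
p̂ = 375/1401 = 0.26767
SE = √(p̂(1-p̂)/n) = √(0.26767 · 0.73233 / 1401) = 0.01183

z* = 1.960
Margin = z* · SE = 1.960 · 0.01183 = 0.0232

CI: 0.26767 ± 0.0232 = (0.244, 0.291)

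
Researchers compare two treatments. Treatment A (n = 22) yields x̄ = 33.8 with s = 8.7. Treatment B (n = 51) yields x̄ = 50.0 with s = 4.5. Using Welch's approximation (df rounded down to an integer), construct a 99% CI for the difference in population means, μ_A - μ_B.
(-21.66, -10.74)

Difference: x̄₁ - x̄₂ = -16.20
SE = √(s₁²/n₁ + s₂²/n₂) = √(8.7²/22 + 4.5²/51) = 1.9590
df = 25.98 → 25 (Welch–Satterthwaite, rounded down)
t* = 2.787

CI: -16.20 ± 2.787 · 1.9590 = -16.20 ± 5.46 = (-21.66, -10.74)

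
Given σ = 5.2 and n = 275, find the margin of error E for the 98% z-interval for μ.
Margin of error = 0.73

Margin of error = z* · σ/√n
= 2.326 · 5.2/√275
= 2.326 · 5.2/16.5831
= 0.73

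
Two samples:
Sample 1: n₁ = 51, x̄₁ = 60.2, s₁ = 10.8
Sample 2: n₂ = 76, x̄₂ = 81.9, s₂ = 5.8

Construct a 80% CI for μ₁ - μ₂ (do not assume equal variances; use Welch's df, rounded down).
(-23.84, -19.56)

Difference: x̄₁ - x̄₂ = -21.70
SE = √(s₁²/n₁ + s₂²/n₂) = √(10.8²/51 + 5.8²/76) = 1.6522
df = 69.49 → 69 (Welch–Satterthwaite, rounded down)
t* = 1.294

CI: -21.70 ± 1.294 · 1.6522 = -21.70 ± 2.14 = (-23.84, -19.56)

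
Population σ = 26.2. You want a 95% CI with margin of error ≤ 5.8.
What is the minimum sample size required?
n ≥ 79

For margin E ≤ 5.8:
n ≥ (z* · σ / E)²
n ≥ (1.960 · 26.2 / 5.8)²
n ≥ 78.39

Minimum n = 79 (rounding up)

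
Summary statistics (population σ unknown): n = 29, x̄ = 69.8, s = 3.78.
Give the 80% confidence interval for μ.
(68.88, 70.72)

t-interval (σ unknown):
df = n - 1 = 28
t* = 1.313 for 80% confidence

Margin of error = t* · s/√n = 1.313 · 3.78/√29 = 0.92

CI: (68.88, 70.72)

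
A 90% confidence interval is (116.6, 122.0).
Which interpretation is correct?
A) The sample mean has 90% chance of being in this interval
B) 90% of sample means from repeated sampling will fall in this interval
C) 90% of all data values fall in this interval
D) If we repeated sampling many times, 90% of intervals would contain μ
D

A) Wrong — x̄ is observed and sits in the interval by construction.
B) Wrong — coverage applies to intervals containing μ, not to future x̄ values.
C) Wrong — a CI is about the parameter μ, not individual data values.
D) Correct — this is the frequentist long-run coverage interpretation.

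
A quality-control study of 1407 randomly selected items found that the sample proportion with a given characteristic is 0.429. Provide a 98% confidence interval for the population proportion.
(0.398, 0.460)

Proportion CI:
SE = √(p̂(1-p̂)/n) = √(0.429 · 0.571 / 1407) = 0.01319

z* = 2.326
Margin = z* · SE = 2.326 · 0.01319 = 0.0307

CI: 0.429 ± 0.0307 = (0.398, 0.460)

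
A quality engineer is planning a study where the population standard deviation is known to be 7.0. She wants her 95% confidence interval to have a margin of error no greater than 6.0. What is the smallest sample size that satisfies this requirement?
n ≥ 6

For margin E ≤ 6.0:
n ≥ (z* · σ / E)²
n ≥ (1.960 · 7.0 / 6.0)²
n ≥ 5.23

Minimum n = 6 (rounding up)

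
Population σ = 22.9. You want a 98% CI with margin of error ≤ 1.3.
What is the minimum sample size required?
n ≥ 1679

For margin E ≤ 1.3:
n ≥ (z* · σ / E)²
n ≥ (2.326 · 22.9 / 1.3)²
n ≥ 1678.82

Minimum n = 1679 (rounding up)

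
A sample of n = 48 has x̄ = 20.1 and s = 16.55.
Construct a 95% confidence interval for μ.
(15.29, 24.91)

t-interval (σ unknown):
df = n - 1 = 47
t* = 2.012 for 95% confidence

Margin of error = t* · s/√n = 2.012 · 16.55/√48 = 4.81

CI: (15.29, 24.91)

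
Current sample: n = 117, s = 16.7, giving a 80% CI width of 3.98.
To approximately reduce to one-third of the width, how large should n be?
n ≈ 1053

CI width ∝ 1/√n
To reduce width by factor 3, need √n to grow by 3 → need 3² = 9 times as many samples.

Current: n = 117, width = 3.98
New: n = 1053, width ≈ 1.32

Width reduced by factor of 3.98/1.32 = 3.02.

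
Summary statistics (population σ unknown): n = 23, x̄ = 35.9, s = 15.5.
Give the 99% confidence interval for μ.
(26.79, 45.01)

t-interval (σ unknown):
df = n - 1 = 22
t* = 2.819 for 99% confidence

Margin of error = t* · s/√n = 2.819 · 15.5/√23 = 9.11

CI: (26.79, 45.01)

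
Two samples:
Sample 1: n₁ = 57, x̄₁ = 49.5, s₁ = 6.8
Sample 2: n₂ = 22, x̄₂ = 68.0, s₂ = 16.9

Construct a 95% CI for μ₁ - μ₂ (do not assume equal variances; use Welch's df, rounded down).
(-26.18, -10.82)

Difference: x̄₁ - x̄₂ = -18.50
SE = √(s₁²/n₁ + s₂²/n₂) = √(6.8²/57 + 16.9²/22) = 3.7140
df = 23.67 → 23 (Welch–Satterthwaite, rounded down)
t* = 2.069

CI: -18.50 ± 2.069 · 3.7140 = -18.50 ± 7.68 = (-26.18, -10.82)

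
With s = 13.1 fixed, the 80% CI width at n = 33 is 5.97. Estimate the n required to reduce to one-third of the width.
n ≈ 297

CI width ∝ 1/√n
To reduce width by factor 3, need √n to grow by 3 → need 3² = 9 times as many samples.

Current: n = 33, width = 5.97
New: n = 297, width ≈ 1.95

Width reduced by factor of 5.97/1.95 = 3.06.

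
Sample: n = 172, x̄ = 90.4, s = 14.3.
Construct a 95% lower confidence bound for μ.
μ ≥ 88.60

Lower bound (one-sided):
t* = 1.654 (one-sided for 95%)
Lower bound = x̄ - t* · s/√n = 90.4 - 1.654 · 14.3/√172 = 88.60

We are 95% confident that μ ≥ 88.60.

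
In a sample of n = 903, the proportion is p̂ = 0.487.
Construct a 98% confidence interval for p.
(0.448, 0.526)

Proportion CI:
SE = √(p̂(1-p̂)/n) = √(0.487 · 0.513 / 903) = 0.01663

z* = 2.326
Margin = z* · SE = 2.326 · 0.01663 = 0.0387

CI: 0.487 ± 0.0387 = (0.448, 0.526)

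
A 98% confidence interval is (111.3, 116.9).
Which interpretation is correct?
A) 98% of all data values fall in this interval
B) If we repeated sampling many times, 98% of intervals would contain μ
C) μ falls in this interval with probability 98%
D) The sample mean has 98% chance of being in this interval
B

A) Wrong — a CI is about the parameter μ, not individual data values.
B) Correct — this is the frequentist long-run coverage interpretation.
C) Wrong — μ is fixed; the randomness lives in the interval, not in μ.
D) Wrong — x̄ is observed and sits in the interval by construction.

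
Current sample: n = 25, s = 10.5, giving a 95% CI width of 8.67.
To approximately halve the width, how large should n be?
n ≈ 100

CI width ∝ 1/√n
To reduce width by factor 2, need √n to grow by 2 → need 2² = 4 times as many samples.

Current: n = 25, width = 8.67
New: n = 100, width ≈ 4.17

Width reduced by factor of 8.67/4.17 = 2.08.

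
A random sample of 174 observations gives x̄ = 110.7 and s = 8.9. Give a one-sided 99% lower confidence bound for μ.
μ ≥ 109.12

Lower bound (one-sided):
t* = 2.348 (one-sided for 99%)
Lower bound = x̄ - t* · s/√n = 110.7 - 2.348 · 8.9/√174 = 109.12

We are 99% confident that μ ≥ 109.12.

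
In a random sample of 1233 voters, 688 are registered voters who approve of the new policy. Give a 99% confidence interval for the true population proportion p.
(0.522, 0.594)

Proportion CI:
p̂ = 688/1233 = 0.55799
SE = √(p̂(1-p̂)/n) = √(0.55799 · 0.44201 / 1233) = 0.01414

z* = 2.576
Margin = z* · SE = 2.576 · 0.01414 = 0.0364

CI: 0.55799 ± 0.0364 = (0.522, 0.594)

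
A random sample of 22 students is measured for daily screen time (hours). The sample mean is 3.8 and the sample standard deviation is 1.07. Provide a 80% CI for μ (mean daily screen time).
(3.50, 4.10)

t-interval (σ unknown):
df = n - 1 = 21
t* = 1.323 for 80% confidence

Margin of error = t* · s/√n = 1.323 · 1.07/√22 = 0.30

CI: (3.50, 4.10)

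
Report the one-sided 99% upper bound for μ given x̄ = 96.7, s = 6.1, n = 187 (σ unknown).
μ ≤ 97.75

Upper bound (one-sided):
t* = 2.347 (one-sided for 99%)
Upper bound = x̄ + t* · s/√n = 96.7 + 2.347 · 6.1/√187 = 97.75

We are 99% confident that μ ≤ 97.75.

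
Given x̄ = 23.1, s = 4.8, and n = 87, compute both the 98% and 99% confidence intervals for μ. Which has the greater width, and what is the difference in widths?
99% CI is wider by 0.27

df = 86
98% CI: t* = 2.370, (21.88, 24.32), width = 2 · t* · s/√n = 2.44
99% CI: t* = 2.634, (21.74, 24.46), width = 2 · t* · s/√n = 2.71

The 99% CI is wider by 2.71 - 2.44 = 0.27.
Higher confidence requires a wider interval.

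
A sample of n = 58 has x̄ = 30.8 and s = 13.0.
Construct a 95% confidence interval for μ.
(27.38, 34.22)

t-interval (σ unknown):
df = n - 1 = 57
t* = 2.002 for 95% confidence

Margin of error = t* · s/√n = 2.002 · 13.0/√58 = 3.42

CI: (27.38, 34.22)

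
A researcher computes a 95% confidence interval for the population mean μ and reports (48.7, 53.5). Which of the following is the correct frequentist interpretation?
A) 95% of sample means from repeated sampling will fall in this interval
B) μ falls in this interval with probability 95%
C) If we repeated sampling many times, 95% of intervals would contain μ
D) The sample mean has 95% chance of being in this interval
C

A) Wrong — coverage applies to intervals containing μ, not to future x̄ values.
B) Wrong — μ is fixed; the randomness lives in the interval, not in μ.
C) Correct — this is the frequentist long-run coverage interpretation.
D) Wrong — x̄ is observed and sits in the interval by construction.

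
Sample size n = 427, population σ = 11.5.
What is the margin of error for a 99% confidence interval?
Margin of error = 1.43

Margin of error = z* · σ/√n
= 2.576 · 11.5/√427
= 2.576 · 11.5/20.6640
= 1.43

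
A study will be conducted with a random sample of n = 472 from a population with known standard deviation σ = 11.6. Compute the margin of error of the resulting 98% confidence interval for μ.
Margin of error = 1.24

Margin of error = z* · σ/√n
= 2.326 · 11.6/√472
= 2.326 · 11.6/21.7256
= 1.24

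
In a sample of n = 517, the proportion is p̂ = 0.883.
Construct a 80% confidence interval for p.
(0.865, 0.901)

Proportion CI:
SE = √(p̂(1-p̂)/n) = √(0.883 · 0.117 / 517) = 0.01414

z* = 1.282
Margin = z* · SE = 1.282 · 0.01414 = 0.0181

CI: 0.883 ± 0.0181 = (0.865, 0.901)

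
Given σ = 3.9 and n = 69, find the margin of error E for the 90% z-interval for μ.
Margin of error = 0.77

Margin of error = z* · σ/√n
= 1.645 · 3.9/√69
= 1.645 · 3.9/8.3066
= 0.77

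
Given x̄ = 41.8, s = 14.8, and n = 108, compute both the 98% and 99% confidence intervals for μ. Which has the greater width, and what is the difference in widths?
99% CI is wider by 0.74

df = 107
98% CI: t* = 2.362, (38.44, 45.16), width = 2 · t* · s/√n = 6.73
99% CI: t* = 2.623, (38.06, 45.54), width = 2 · t* · s/√n = 7.47

The 99% CI is wider by 7.47 - 6.73 = 0.74.
Higher confidence requires a wider interval.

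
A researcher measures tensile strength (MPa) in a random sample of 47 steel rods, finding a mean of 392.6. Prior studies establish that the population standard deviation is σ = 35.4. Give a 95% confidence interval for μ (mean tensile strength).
(382.48, 402.72)

z-interval (σ known):
z* = 1.960 for 95% confidence

Margin of error = z* · σ/√n = 1.960 · 35.4/√47 = 10.12

CI: (392.6 - 10.12, 392.6 + 10.12) = (382.48, 402.72)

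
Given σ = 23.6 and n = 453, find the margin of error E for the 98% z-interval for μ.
Margin of error = 2.58

Margin of error = z* · σ/√n
= 2.326 · 23.6/√453
= 2.326 · 23.6/21.2838
= 2.58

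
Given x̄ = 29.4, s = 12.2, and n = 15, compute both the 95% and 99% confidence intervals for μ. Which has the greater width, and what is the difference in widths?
99% CI is wider by 5.25

df = 14
95% CI: t* = 2.145, (22.64, 36.16), width = 2 · t* · s/√n = 13.51
99% CI: t* = 2.977, (20.02, 38.78), width = 2 · t* · s/√n = 18.76

The 99% CI is wider by 18.76 - 13.51 = 5.25.
Higher confidence requires a wider interval.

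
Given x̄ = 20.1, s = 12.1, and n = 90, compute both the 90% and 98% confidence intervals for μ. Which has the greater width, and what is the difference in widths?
98% CI is wider by 1.80

df = 89
90% CI: t* = 1.662, (17.98, 22.22), width = 2 · t* · s/√n = 4.24
98% CI: t* = 2.369, (17.08, 23.12), width = 2 · t* · s/√n = 6.04

The 98% CI is wider by 6.04 - 4.24 = 1.80.
Higher confidence requires a wider interval.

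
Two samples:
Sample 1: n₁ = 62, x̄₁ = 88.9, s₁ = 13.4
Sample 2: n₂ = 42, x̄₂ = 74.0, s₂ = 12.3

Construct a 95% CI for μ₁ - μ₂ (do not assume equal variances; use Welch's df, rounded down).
(9.84, 19.96)

Difference: x̄₁ - x̄₂ = 14.90
SE = √(s₁²/n₁ + s₂²/n₂) = √(13.4²/62 + 12.3²/42) = 2.5492
df = 93.02 → 93 (Welch–Satterthwaite, rounded down)
t* = 1.986

CI: 14.90 ± 1.986 · 2.5492 = 14.90 ± 5.06 = (9.84, 19.96)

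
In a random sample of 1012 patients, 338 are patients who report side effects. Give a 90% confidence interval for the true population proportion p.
(0.310, 0.358)

Proportion CI:
p̂ = 338/1012 = 0.33399
SE = √(p̂(1-p̂)/n) = √(0.33399 · 0.66601 / 1012) = 0.01483

z* = 1.645
Margin = z* · SE = 1.645 · 0.01483 = 0.0244

CI: 0.33399 ± 0.0244 = (0.310, 0.358)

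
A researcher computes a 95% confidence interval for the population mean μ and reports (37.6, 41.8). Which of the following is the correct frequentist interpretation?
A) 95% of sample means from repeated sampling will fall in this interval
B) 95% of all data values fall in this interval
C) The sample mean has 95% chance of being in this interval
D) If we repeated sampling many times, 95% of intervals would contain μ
D

A) Wrong — coverage applies to intervals containing μ, not to future x̄ values.
B) Wrong — a CI is about the parameter μ, not individual data values.
C) Wrong — x̄ is observed and sits in the interval by construction.
D) Correct — this is the frequentist long-run coverage interpretation.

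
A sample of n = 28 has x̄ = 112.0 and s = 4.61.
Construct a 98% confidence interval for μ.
(109.85, 114.15)

t-interval (σ unknown):
df = n - 1 = 27
t* = 2.473 for 98% confidence

Margin of error = t* · s/√n = 2.473 · 4.61/√28 = 2.15

CI: (109.85, 114.15)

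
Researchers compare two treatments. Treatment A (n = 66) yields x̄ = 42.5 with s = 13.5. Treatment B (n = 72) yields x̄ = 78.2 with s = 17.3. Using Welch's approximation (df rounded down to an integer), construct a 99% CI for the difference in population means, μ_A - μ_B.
(-42.58, -28.82)

Difference: x̄₁ - x̄₂ = -35.70
SE = √(s₁²/n₁ + s₂²/n₂) = √(13.5²/66 + 17.3²/72) = 2.6302
df = 132.70 → 132 (Welch–Satterthwaite, rounded down)
t* = 2.614

CI: -35.70 ± 2.614 · 2.6302 = -35.70 ± 6.88 = (-42.58, -28.82)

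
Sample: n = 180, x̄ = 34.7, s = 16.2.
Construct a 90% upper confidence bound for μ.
μ ≤ 36.25

Upper bound (one-sided):
t* = 1.286 (one-sided for 90%)
Upper bound = x̄ + t* · s/√n = 34.7 + 1.286 · 16.2/√180 = 36.25

We are 90% confident that μ ≤ 36.25.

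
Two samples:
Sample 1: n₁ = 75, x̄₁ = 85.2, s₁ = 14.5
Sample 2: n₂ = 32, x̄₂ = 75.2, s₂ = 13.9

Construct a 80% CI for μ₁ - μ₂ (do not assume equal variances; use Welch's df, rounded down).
(6.15, 13.85)

Difference: x̄₁ - x̄₂ = 10.00
SE = √(s₁²/n₁ + s₂²/n₂) = √(14.5²/75 + 13.9²/32) = 2.9734
df = 60.96 → 60 (Welch–Satterthwaite, rounded down)
t* = 1.296

CI: 10.00 ± 1.296 · 2.9734 = 10.00 ± 3.85 = (6.15, 13.85)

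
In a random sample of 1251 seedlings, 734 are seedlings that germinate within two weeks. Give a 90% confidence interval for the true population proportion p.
(0.564, 0.610)

Proportion CI:
p̂ = 734/1251 = 0.58673
SE = √(p̂(1-p̂)/n) = √(0.58673 · 0.41327 / 1251) = 0.01392

z* = 1.645
Margin = z* · SE = 1.645 · 0.01392 = 0.0229

CI: 0.58673 ± 0.0229 = (0.564, 0.610)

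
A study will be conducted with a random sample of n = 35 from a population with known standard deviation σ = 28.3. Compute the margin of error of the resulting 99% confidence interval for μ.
Margin of error = 12.32

Margin of error = z* · σ/√n
= 2.576 · 28.3/√35
= 2.576 · 28.3/5.9161
= 12.32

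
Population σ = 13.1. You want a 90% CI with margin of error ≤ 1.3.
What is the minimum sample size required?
n ≥ 275

For margin E ≤ 1.3:
n ≥ (z* · σ / E)²
n ≥ (1.645 · 13.1 / 1.3)²
n ≥ 274.78

Minimum n = 275 (rounding up)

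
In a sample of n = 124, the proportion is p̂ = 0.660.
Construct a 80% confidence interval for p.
(0.605, 0.715)

Proportion CI:
SE = √(p̂(1-p̂)/n) = √(0.660 · 0.340 / 124) = 0.04254

z* = 1.282
Margin = z* · SE = 1.282 · 0.04254 = 0.0545

CI: 0.660 ± 0.0545 = (0.605, 0.715)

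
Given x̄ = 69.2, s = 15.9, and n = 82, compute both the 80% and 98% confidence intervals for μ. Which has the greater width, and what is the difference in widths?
98% CI is wider by 3.79

df = 81
80% CI: t* = 1.292, (66.93, 71.47), width = 2 · t* · s/√n = 4.54
98% CI: t* = 2.373, (65.03, 73.37), width = 2 · t* · s/√n = 8.33

The 98% CI is wider by 8.33 - 4.54 = 3.79.
Higher confidence requires a wider interval.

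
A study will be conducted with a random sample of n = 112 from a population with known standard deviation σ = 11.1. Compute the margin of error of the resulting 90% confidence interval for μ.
Margin of error = 1.73

Margin of error = z* · σ/√n
= 1.645 · 11.1/√112
= 1.645 · 11.1/10.5830
= 1.73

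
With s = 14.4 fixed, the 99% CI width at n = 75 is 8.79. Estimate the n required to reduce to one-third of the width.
n ≈ 675

CI width ∝ 1/√n
To reduce width by factor 3, need √n to grow by 3 → need 3² = 9 times as many samples.

Current: n = 75, width = 8.79
New: n = 675, width ≈ 2.86

Width reduced by factor of 8.79/2.86 = 3.07.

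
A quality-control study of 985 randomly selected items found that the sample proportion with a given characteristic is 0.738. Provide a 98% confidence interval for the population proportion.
(0.705, 0.771)

Proportion CI:
SE = √(p̂(1-p̂)/n) = √(0.738 · 0.262 / 985) = 0.01401

z* = 2.326
Margin = z* · SE = 2.326 · 0.01401 = 0.0326

CI: 0.738 ± 0.0326 = (0.705, 0.771)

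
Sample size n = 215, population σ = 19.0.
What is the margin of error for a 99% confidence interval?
Margin of error = 3.34

Margin of error = z* · σ/√n
= 2.576 · 19.0/√215
= 2.576 · 19.0/14.6629
= 3.34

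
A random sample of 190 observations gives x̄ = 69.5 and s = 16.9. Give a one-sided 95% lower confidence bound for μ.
μ ≥ 67.47

Lower bound (one-sided):
t* = 1.653 (one-sided for 95%)
Lower bound = x̄ - t* · s/√n = 69.5 - 1.653 · 16.9/√190 = 67.47

We are 95% confident that μ ≥ 67.47.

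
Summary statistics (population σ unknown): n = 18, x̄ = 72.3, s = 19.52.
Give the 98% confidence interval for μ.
(60.49, 84.11)

t-interval (σ unknown):
df = n - 1 = 17
t* = 2.567 for 98% confidence

Margin of error = t* · s/√n = 2.567 · 19.52/√18 = 11.81

CI: (60.49, 84.11)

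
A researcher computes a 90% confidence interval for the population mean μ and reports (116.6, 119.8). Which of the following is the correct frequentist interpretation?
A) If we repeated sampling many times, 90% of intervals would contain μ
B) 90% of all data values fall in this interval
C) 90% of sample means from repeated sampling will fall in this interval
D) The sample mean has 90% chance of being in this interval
A

A) Correct — this is the frequentist long-run coverage interpretation.
B) Wrong — a CI is about the parameter μ, not individual data values.
C) Wrong — coverage applies to intervals containing μ, not to future x̄ values.
D) Wrong — x̄ is observed and sits in the interval by construction.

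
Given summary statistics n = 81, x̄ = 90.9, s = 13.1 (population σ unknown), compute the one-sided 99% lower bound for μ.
μ ≥ 87.44

Lower bound (one-sided):
t* = 2.374 (one-sided for 99%)
Lower bound = x̄ - t* · s/√n = 90.9 - 2.374 · 13.1/√81 = 87.44

We are 99% confident that μ ≥ 87.44.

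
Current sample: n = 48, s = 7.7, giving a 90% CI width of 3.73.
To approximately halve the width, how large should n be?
n ≈ 192

CI width ∝ 1/√n
To reduce width by factor 2, need √n to grow by 2 → need 2² = 4 times as many samples.

Current: n = 48, width = 3.73
New: n = 192, width ≈ 1.84

Width reduced by factor of 3.73/1.84 = 2.03.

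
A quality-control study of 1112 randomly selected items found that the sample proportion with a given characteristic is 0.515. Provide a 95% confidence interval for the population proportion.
(0.486, 0.544)

Proportion CI:
SE = √(p̂(1-p̂)/n) = √(0.515 · 0.485 / 1112) = 0.01499

z* = 1.960
Margin = z* · SE = 1.960 · 0.01499 = 0.0294

CI: 0.515 ± 0.0294 = (0.486, 0.544)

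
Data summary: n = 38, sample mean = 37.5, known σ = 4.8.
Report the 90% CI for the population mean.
(36.22, 38.78)

z-interval (σ known):
z* = 1.645 for 90% confidence

Margin of error = z* · σ/√n = 1.645 · 4.8/√38 = 1.28

CI: (37.5 - 1.28, 37.5 + 1.28) = (36.22, 38.78)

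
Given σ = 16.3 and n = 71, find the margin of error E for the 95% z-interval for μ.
Margin of error = 3.79

Margin of error = z* · σ/√n
= 1.960 · 16.3/√71
= 1.960 · 16.3/8.4261
= 3.79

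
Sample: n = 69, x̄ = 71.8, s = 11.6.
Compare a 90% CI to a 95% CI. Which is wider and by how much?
95% CI is wider by 0.91

df = 68
90% CI: t* = 1.668, (69.47, 74.13), width = 2 · t* · s/√n = 4.66
95% CI: t* = 1.995, (69.01, 74.59), width = 2 · t* · s/√n = 5.57

The 95% CI is wider by 5.57 - 4.66 = 0.91.
Higher confidence requires a wider interval.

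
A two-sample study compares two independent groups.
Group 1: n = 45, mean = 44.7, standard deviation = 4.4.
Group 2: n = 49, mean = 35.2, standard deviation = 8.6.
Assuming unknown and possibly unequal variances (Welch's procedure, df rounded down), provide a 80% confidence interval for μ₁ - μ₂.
(7.70, 11.30)

Difference: x̄₁ - x̄₂ = 9.50
SE = √(s₁²/n₁ + s₂²/n₂) = √(4.4²/45 + 8.6²/49) = 1.3927
df = 72.81 → 72 (Welch–Satterthwaite, rounded down)
t* = 1.293

CI: 9.50 ± 1.293 · 1.3927 = 9.50 ± 1.80 = (7.70, 11.30)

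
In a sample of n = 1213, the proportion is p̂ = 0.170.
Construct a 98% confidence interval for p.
(0.145, 0.195)

Proportion CI:
SE = √(p̂(1-p̂)/n) = √(0.170 · 0.830 / 1213) = 0.01079

z* = 2.326
Margin = z* · SE = 2.326 · 0.01079 = 0.0251

CI: 0.170 ± 0.0251 = (0.145, 0.195)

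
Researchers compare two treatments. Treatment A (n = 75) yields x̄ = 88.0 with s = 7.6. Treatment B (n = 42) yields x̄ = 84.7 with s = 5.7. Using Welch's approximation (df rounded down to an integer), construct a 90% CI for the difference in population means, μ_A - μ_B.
(1.24, 5.36)

Difference: x̄₁ - x̄₂ = 3.30
SE = √(s₁²/n₁ + s₂²/n₂) = √(7.6²/75 + 5.7²/42) = 1.2425
df = 105.40 → 105 (Welch–Satterthwaite, rounded down)
t* = 1.659

CI: 3.30 ± 1.659 · 1.2425 = 3.30 ± 2.06 = (1.24, 5.36)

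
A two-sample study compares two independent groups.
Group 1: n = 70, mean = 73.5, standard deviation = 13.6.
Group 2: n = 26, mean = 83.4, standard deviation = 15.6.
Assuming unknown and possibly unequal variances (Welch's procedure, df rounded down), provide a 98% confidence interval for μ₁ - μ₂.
(-18.30, -1.50)

Difference: x̄₁ - x̄₂ = -9.90
SE = √(s₁²/n₁ + s₂²/n₂) = √(13.6²/70 + 15.6²/26) = 3.4644
df = 39.95 → 39 (Welch–Satterthwaite, rounded down)
t* = 2.426

CI: -9.90 ± 2.426 · 3.4644 = -9.90 ± 8.40 = (-18.30, -1.50)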